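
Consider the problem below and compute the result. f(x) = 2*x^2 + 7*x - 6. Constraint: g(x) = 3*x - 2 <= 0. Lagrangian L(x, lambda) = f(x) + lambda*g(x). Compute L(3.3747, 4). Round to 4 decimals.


Step 1: Evaluate f(x).
f(3.3747) = 2*3.3747^2 + 7*3.3747 - 6 = 40.4001
Step 2: Evaluate g(x).
g(3.3747) = 3*3.3747 - 2 = 8.1241
Step 3: Compute Lagrangian.
L = 40.4001 + 4*8.1241 = 72.8965


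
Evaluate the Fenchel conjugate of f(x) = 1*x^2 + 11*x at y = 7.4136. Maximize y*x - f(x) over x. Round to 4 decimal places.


f*(y) = sup_x {y*x - a*x^2 - b*x} = sup_x {(y-b)*x - a*x^2}
FOC: (y - b) - 2a*x = 0 => x* = (y - b)/(2a)
x* = (7.4136 - 11)/(2*1) = -1.7932
f*(7.4136) = (y-b)^2/(4a) = (7.4136 - 11)^2/(4*1)
= 12.8623/4 = 3.2156


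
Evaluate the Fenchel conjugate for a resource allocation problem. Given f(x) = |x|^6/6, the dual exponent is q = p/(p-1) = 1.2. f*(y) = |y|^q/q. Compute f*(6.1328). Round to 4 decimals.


The conjugate exponent q satisfies 1/p + 1/q = 1.
p = 6, so q = 6/(6 - 1) = 1.2
|y|^q = 6.1328^1.2 = 8.8144
f*(6.1328) = 8.8144 / 1.2 = 7.3453


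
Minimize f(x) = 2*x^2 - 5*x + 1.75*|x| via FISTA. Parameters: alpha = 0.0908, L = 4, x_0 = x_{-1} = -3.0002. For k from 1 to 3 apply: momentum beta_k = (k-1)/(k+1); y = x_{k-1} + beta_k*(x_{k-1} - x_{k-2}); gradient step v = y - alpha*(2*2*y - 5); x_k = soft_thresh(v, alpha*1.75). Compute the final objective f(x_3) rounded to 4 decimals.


FISTA on f(x) = 2*x^2 - 5*x + 1.75*|x|
L = 4, alpha = 0.0908
Iteration 1: beta = 0.0, y = -3.0002 + 0.0*(-3.0002 + 3.0002) = -3.0002
  grad(y) = -17.0008, v = y - alpha*grad = -1.4565
  prox(v) = soft_thresh(-1.4565, 0.1589) = -1.2976
Iteration 2: beta = 0.3333, y = -1.2976 + 0.3333*(-1.2976 + 3.0002) = -0.7301
  grad(y) = -7.9204, v = y - alpha*grad = -0.0109
  prox(v) = soft_thresh(-0.0109, 0.1589) = 0.0
Iteration 3: beta = 0.5, y = 0.0 + 0.5*(0.0 + 1.2976) = 0.6488
  grad(y) = -2.4047, v = y - alpha*grad = 0.8672
  prox(v) = soft_thresh(0.8672, 0.1589) = 0.7083
f(x_3) = 2*0.7083^2 - 5*0.7083 + 1.75*|0.7083| = -1.2986


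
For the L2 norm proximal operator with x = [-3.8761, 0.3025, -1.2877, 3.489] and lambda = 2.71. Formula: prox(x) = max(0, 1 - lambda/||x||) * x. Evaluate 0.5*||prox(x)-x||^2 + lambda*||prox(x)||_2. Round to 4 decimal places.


Step 1: Compute ||x||.
||x|| = 5.3802
Step 2: Compute scaling factor.
scale = max(0, 1 - 2.71/5.3802) = 0.4963
Step 3: prox(x) = [-1.9237, 0.1501, -0.6391, 1.7316]
||prox(x)|| = 2.6702
Step 4: Proximal objective.
0.5*||prox-x||^2 = 3.6721
lambda*||prox|| = 7.2362
Total = 10.9084


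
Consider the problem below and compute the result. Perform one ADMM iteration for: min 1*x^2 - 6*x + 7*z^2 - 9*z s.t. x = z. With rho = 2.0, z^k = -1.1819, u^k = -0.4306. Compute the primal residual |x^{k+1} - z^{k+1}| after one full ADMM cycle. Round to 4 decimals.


ADMM iteration with rho = 2.0, z^k = -1.1819, u^k = -0.4306
Step 1: x-update.
Minimize 1*x^2 - 6*x + (2.0/2)*(x + 1.1819 - 0.4306)^2
FOC: (2*1 + 2.0)*x = 6 + 2.0*(-1.1819 + 0.4306)
x^{k+1} = 1.1244
Step 2: z-update.
Minimize 7*z^2 - 9*z + (2.0/2)*(1.1244 - z - 0.4306)^2
FOC: (2*7 + 2.0)*z = 9 + 2.0*(1.1244 - 0.4306)
z^{k+1} = 0.6492
Step 3: u-update.
u^{k+1} = -0.4306 + 1.1244 - 0.6492 = 0.0445
Step 4: Primal residual = |1.1244 - 0.6492| = 0.4751


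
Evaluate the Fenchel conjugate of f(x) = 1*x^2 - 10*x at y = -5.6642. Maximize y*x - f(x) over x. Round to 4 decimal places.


f*(y) = sup_x {y*x - a*x^2 - b*x} = sup_x {(y-b)*x - a*x^2}
FOC: (y - b) - 2a*x = 0 => x* = (y - b)/(2a)
x* = (-5.6642 + 10)/(2*1) = 2.1679
f*(-5.6642) = (y-b)^2/(4a) = (-5.6642 + 10)^2/(4*1)
= 18.7992/4 = 4.6998


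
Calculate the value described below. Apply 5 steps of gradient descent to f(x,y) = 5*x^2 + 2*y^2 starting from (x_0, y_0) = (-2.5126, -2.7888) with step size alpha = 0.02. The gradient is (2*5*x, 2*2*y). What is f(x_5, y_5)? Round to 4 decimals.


Gradient descent on f(x,y) = 5*x^2 + 2*y^2.
Starting point: (-2.5126, -2.7888), alpha = 0.02
Step 1: grad_x = 2*5*-2.5126 = -25.126, grad_y = 2*2*-2.7888 = -11.1552
  x_1 = -2.5126 - 0.02*-25.126 = -2.0101
  y_1 = -2.7888 - 0.02*-11.1552 = -2.5657
Step 2: grad_x = 2*5*-2.0101 = -20.1008, grad_y = 2*2*-2.5657 = -10.2628
  x_2 = -2.0101 - 0.02*-20.1008 = -1.6081
  y_2 = -2.5657 - 0.02*-10.2628 = -2.3604
Step 3: grad_x = 2*5*-1.6081 = -16.0806, grad_y = 2*2*-2.3604 = -9.4418
  x_3 = -1.6081 - 0.02*-16.0806 = -1.2865
  y_3 = -2.3604 - 0.02*-9.4418 = -2.1716
Step 4: grad_x = 2*5*-1.2865 = -12.8645, grad_y = 2*2*-2.1716 = -8.6864
  x_4 = -1.2865 - 0.02*-12.8645 = -1.0292
  y_4 = -2.1716 - 0.02*-8.6864 = -1.9979
Step 5: grad_x = 2*5*-1.0292 = -10.2916, grad_y = 2*2*-1.9979 = -7.9915
  x_5 = -1.0292 - 0.02*-10.2916 = -0.8233
  y_5 = -1.9979 - 0.02*-7.9915 = -1.838
f(-0.8233, -1.838) = 5*(-0.8233)^2 + 2*(-1.838)^2 = 10.1462


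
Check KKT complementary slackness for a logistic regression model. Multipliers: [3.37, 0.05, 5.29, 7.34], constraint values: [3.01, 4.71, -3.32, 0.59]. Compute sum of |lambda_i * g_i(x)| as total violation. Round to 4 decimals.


KKT complementary slackness check:
lambda_1 * g_1 = 3.37 * 3.01 = 10.1437
lambda_2 * g_2 = 0.05 * 4.71 = 0.2355
lambda_3 * g_3 = 5.29 * -3.32 = -17.5628
lambda_4 * g_4 = 7.34 * 0.59 = 4.3306
Total violation = 10.1437 + 0.2355 + 17.5628 + 4.3306 = 32.2726


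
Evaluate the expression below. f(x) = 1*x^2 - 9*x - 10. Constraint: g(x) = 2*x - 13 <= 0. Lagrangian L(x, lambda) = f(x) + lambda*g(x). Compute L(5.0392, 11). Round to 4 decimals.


Step 1: Evaluate f(x).
f(5.0392) = 1*5.0392^2 - 9*5.0392 - 10 = -29.9593
Step 2: Evaluate g(x).
g(5.0392) = 2*5.0392 - 13 = -2.9216
Step 3: Compute Lagrangian.
L = -29.9593 + 11*-2.9216 = -62.0969


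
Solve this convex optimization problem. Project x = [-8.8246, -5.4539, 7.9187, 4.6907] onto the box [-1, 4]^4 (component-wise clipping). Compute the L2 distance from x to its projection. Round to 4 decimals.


Project each component onto [-1, 4].
clip(-8.8246) = -1.0, clip(-5.4539) = -1.0, clip(7.9187) = 4.0, clip(4.6907) = 4.0
Projection = [-1.0, -1.0, 4.0, 4.0]
Squared diffs: [61.2244, 19.8372, 15.3562, 0.4771]
Distance = sqrt(96.8949) = 9.8435


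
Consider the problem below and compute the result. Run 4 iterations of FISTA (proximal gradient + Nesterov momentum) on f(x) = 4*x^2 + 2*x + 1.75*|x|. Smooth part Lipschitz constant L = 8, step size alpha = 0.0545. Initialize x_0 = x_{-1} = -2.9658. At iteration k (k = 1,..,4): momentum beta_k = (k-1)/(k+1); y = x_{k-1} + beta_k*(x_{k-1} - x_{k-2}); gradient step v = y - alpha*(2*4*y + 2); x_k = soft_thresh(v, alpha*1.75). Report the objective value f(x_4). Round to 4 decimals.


FISTA on f(x) = 4*x^2 + 2*x + 1.75*|x|
L = 8, alpha = 0.0545
Iteration 1: beta = 0.0, y = -2.9658 + 0.0*(-2.9658 + 2.9658) = -2.9658
  grad(y) = -21.7264, v = y - alpha*grad = -1.7817
  prox(v) = soft_thresh(-1.7817, 0.0954) = -1.6863
Iteration 2: beta = 0.3333, y = -1.6863 + 0.3333*(-1.6863 + 2.9658) = -1.2598
  grad(y) = -8.0788, v = y - alpha*grad = -0.8196
  prox(v) = soft_thresh(-0.8196, 0.0954) = -0.7242
Iteration 3: beta = 0.5, y = -0.7242 + 0.5*(-0.7242 + 1.6863) = -0.2431
  grad(y) = 0.0552, v = y - alpha*grad = -0.2461
  prox(v) = soft_thresh(-0.2461, 0.0954) = -0.1507
Iteration 4: beta = 0.6, y = -0.1507 + 0.6*(-0.1507 + 0.7242) = 0.1933
  grad(y) = 3.5467, v = y - alpha*grad = 0.0
  prox(v) = soft_thresh(0.0, 0.0954) = 0.0
f(x_4) = 4*0.0^2 + 2*0.0 + 1.75*|0.0| = 0.0


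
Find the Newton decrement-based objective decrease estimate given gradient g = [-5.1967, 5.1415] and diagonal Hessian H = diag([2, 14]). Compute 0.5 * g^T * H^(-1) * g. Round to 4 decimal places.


Step 1: H is diagonal, so H^(-1) * g = [-2.5984, 0.3673].
Step 2: g^T H^(-1) g = sum_i g_i^2 / H_ii
  = (-5.1967)^2/2 + (5.1415)^2/14
  = 13.5028 + 1.8882 = 15.3911
Step 3: Objective decrease = 0.5 * g^T H^(-1) g = 7.6955


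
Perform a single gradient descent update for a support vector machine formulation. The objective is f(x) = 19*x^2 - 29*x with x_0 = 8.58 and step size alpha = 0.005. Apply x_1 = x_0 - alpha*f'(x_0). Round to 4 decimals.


We compute the gradient at x_0 and apply the update.
f'(x) = 38*x - 29
f'(8.58) = 38*8.58 - 29 = 297.04
x_1 = 8.58 - 0.005*297.04 = 7.0948


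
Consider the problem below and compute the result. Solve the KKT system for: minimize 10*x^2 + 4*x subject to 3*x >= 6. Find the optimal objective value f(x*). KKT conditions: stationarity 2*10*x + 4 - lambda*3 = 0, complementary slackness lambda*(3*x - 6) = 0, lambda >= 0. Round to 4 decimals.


Step 1: Try lambda = 0 (constraint inactive).
x_unc = -4/(2*10) = -0.2
Check: 3*-0.2 = -0.6 < 6 -- violated!
Step 2: Constraint must be active: 3*x = 6
x* = 6/3 = 2.0
lambda = (2*10*2.0 + 4)/3 = 14.6667
Step 3: Compute optimal value.
f(x*) = 10*2.0^2 + 4*2.0 = 48.0


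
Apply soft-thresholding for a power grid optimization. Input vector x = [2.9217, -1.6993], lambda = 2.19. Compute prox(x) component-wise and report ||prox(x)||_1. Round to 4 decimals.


Soft-thresholding with lambda = 2.19:
prox(2.9217) = sign(2.9217)*max(|2.9217| - 2.19, 0) = 0.7317
prox(-1.6993) = sign(-1.6993)*max(|-1.6993| - 2.19, 0) = 0.0
prox(x) = [0.7317, 0.0]
||prox(x)||_1 = 0.7317 + 0.0 = 0.7317


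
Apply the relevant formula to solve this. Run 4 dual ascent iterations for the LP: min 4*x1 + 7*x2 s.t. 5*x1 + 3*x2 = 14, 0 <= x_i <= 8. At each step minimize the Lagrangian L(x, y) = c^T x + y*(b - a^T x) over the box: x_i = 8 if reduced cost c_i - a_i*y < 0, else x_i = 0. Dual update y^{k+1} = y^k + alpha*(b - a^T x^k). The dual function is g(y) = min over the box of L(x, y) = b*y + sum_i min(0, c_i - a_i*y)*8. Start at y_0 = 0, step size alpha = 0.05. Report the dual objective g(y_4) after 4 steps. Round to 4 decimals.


Dual ascent for LP: min 4*x1 + 7*x2, 5*x1 + 3*x2 = 14, 0 <= x_i <= 8
Step 1: y^k = 0.0, reduced costs: (4.0, 7.0)
  x^k = (0.0, 0.0), subgradient = b - a^T x = 14.0
  y^{k+1} = 0.0 + 0.05*14.0 = 0.7
Step 2: y^k = 0.7, reduced costs: (0.5, 4.9)
  x^k = (0.0, 0.0), subgradient = b - a^T x = 14.0
  y^{k+1} = 0.7 + 0.05*14.0 = 1.4
Step 3: y^k = 1.4, reduced costs: (-3.0, 2.8)
  x^k = (8.0, 0.0), subgradient = b - a^T x = -26.0
  y^{k+1} = 1.4 + 0.05*-26.0 = 0.1
Step 4: y^k = 0.1, reduced costs: (3.5, 6.7)
  x^k = (0.0, 0.0), subgradient = b - a^T x = 14.0
  y^{k+1} = 0.1 + 0.05*14.0 = 0.8
Dual objective at y_4 = 0.8: reduced costs (0.0, 4.6), box minimizer x = (0.0, 0.0)
g(y_4) = b*y + (c1 - a1*y)*x1 + (c2 - a2*y)*x2 = 14*0.8 + 0.0*0.0 + 4.6*0.0 = 11.2 + 0.0 + 0.0 = 11.2


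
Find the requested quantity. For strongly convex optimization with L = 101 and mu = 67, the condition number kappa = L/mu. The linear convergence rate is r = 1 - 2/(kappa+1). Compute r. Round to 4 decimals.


Step 1: Compute the condition number.
kappa = L/mu = 101/67 = 1.5075
Step 2: Compute the convergence rate.
r = 1 - 2/(kappa + 1) = 1 - 2*mu/(L + mu) = (L - mu)/(L + mu) = 34/168 = 0.2024


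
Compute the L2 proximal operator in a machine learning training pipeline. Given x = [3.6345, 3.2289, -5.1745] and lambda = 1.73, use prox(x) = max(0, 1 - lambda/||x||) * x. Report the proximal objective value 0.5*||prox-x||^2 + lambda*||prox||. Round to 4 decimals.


Step 1: Compute ||x||.
||x|| = 7.1001
Step 2: Compute scaling factor.
scale = max(0, 1 - 1.73/7.1001) = 0.7563
Step 3: prox(x) = [2.7489, 2.4421, -3.9137]
||prox(x)|| = 5.3701
Step 4: Proximal objective.
0.5*||prox-x||^2 = 1.4965
lambda*||prox|| = 9.2903
Total = 10.7867


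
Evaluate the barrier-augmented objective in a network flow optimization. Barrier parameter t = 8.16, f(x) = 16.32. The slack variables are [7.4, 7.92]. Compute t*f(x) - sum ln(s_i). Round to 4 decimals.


Step 1: Compute log-barrier.
ln values: [2.0015, 2.0694]
phi = -(2.0015 + 2.0694) = -4.0709
Step 2: Compute augmented objective.
t*f(x) = 8.16*16.32 = 133.1712
Total = 133.1712 - 4.0709 = 129.1003


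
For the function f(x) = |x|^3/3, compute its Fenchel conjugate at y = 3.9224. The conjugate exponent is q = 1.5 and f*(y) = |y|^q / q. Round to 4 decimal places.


The conjugate exponent q satisfies 1/p + 1/q = 1.
p = 3, so q = 3/(3 - 1) = 1.5
|y|^q = 3.9224^1.5 = 7.7683
f*(3.9224) = 7.7683 / 1.5 = 5.1789


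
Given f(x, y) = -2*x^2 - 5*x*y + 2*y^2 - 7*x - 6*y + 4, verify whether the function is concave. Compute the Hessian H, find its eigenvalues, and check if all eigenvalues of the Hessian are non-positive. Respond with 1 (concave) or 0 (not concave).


The Hessian of f(x,y) = -2*x^2 - 5*x*y + 2*y^2 - 7*x - 6*y + 4 is:
H = [[-4, -5], [-5, 4]]
Trace = -4 + 4 = 0
Determinant = -4*4 - (-5)^2 = -41
Discriminant = (0)^2 - 4*-41 = 164.0
Eigenvalues: lambda_1 = -6.4031, lambda_2 = 6.4031
The function is not concave.

0


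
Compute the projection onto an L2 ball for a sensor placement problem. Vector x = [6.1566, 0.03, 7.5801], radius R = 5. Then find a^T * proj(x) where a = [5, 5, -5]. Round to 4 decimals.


Step 1: Compute ||x|| (intermediates to 6 decimals).
||x|| = sqrt(6.1566^2 + 0.03^2 + 7.5801^2) = 9.765375
Step 2: Project.
Since ||x|| > R, scale = R/||x|| = 5/9.765375 = 0.512013, proj(x) = scale * x
proj(x) = [3.152259, 0.01536, 3.88111]
Step 3: Dot product.
a^T * proj(x) = 5*3.152259 + 5*0.01536 - 5*3.88111 = -3.5675


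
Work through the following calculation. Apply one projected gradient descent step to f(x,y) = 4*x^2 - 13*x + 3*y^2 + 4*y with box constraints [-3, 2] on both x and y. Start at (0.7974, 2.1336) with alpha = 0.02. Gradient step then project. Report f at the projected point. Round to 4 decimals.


Step 1: Compute gradient at (0.7974, 2.1336).
grad_x = 2*4*0.7974 - 13 = -6.6208
grad_y = 2*3*2.1336 + 4 = 16.8016
Step 2: Gradient step.
x_raw = 0.7974 - 0.02*-6.6208 = 0.9298
y_raw = 2.1336 - 0.02*16.8016 = 1.7976
Step 3: Project onto [-3, 2].
x_proj = clip(0.9298) = 0.9298
y_proj = clip(1.7976) = 1.7976
Step 4: Evaluate f.
f(0.9298, 1.7976) = 8.2546


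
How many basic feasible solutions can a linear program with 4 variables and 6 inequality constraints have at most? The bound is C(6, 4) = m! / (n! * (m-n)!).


Each vertex corresponds to some choice of n active constraints out of m, so the number of vertices is at most C(m, n) = m! / (n!(m-n)!).
m = 6, n = 4
Numerator: 6 * 5 * 4 * 3
Denominator: 4! = 24
C(6, 4) = 15


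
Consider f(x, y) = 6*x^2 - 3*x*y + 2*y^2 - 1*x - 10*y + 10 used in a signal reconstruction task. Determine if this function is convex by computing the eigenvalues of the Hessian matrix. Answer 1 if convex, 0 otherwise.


The Hessian of f(x,y) = 6*x^2 - 3*x*y + 2*y^2 - 1*x - 10*y + 10 is:
H = [[12, -3], [-3, 4]]
Trace = 12 + 4 = 16
Determinant = 12*4 - (-3)^2 = 39
Discriminant = (16)^2 - 4*39 = 100.0
Eigenvalues: lambda_1 = 3.0, lambda_2 = 13.0
The function is convex.

1


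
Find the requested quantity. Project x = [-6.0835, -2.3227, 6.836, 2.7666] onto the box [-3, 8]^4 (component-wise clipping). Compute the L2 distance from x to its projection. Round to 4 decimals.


Project each component onto [-3, 8].
clip(-6.0835) = -3.0, clip(-2.3227) = -2.3227, clip(6.836) = 6.836, clip(2.7666) = 2.7666
Projection = [-3.0, -2.3227, 6.836, 2.7666]
Squared diffs: [9.508, 0.0, 0.0, 0.0]
Distance = sqrt(9.508) = 3.0835


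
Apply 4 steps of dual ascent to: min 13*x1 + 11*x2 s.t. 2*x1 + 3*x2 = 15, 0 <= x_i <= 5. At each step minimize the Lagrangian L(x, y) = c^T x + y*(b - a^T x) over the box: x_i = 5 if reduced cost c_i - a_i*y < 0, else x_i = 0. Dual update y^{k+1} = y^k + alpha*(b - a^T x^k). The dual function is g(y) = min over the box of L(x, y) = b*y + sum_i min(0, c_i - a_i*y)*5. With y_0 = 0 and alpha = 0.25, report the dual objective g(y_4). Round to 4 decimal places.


Dual ascent for LP: min 13*x1 + 11*x2, 2*x1 + 3*x2 = 15, 0 <= x_i <= 5
Step 1: y^k = 0.0, reduced costs: (13.0, 11.0)
  x^k = (0.0, 0.0), subgradient = b - a^T x = 15.0
  y^{k+1} = 0.0 + 0.25*15.0 = 3.75
Step 2: y^k = 3.75, reduced costs: (5.5, -0.25)
  x^k = (0.0, 5.0), subgradient = b - a^T x = 0.0
  y^{k+1} = 3.75 + 0.25*0.0 = 3.75
Step 3: y^k = 3.75, reduced costs: (5.5, -0.25)
  x^k = (0.0, 5.0), subgradient = b - a^T x = 0.0
  y^{k+1} = 3.75 + 0.25*0.0 = 3.75
Step 4: y^k = 3.75, reduced costs: (5.5, -0.25)
  x^k = (0.0, 5.0), subgradient = b - a^T x = 0.0
  y^{k+1} = 3.75 + 0.25*0.0 = 3.75
Dual objective at y_4 = 3.75: reduced costs (5.5, -0.25), box minimizer x = (0.0, 5.0)
g(y_4) = b*y + (c1 - a1*y)*x1 + (c2 - a2*y)*x2 = 15*3.75 + 5.5*0.0 + (-0.25)*5.0 = 56.25 + 0.0 - 1.25 = 55.0


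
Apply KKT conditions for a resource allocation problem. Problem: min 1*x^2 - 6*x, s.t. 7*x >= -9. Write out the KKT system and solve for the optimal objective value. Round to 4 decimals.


Step 1: Try lambda = 0 (constraint inactive).
Stationarity: 2*1*x - 6 = 0
x* = 6/(2*1) = 3.0
Check constraint: 7*3.0 = 21.0 >= -9 -- satisfied.
Step 2: Compute optimal value.
f(x*) = 1*3.0^2 - 6*3.0 = -9.0


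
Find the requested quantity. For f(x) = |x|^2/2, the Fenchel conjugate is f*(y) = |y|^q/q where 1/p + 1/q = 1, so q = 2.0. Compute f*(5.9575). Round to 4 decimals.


The conjugate exponent q satisfies 1/p + 1/q = 1.
p = 2, so q = 2/(2 - 1) = 2.0
|y|^q = 5.9575^2.0 = 35.4918
f*(5.9575) = 35.4918 / 2.0 = 17.7459


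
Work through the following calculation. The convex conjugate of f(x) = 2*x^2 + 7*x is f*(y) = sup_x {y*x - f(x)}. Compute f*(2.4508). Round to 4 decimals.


f*(y) = sup_x {y*x - a*x^2 - b*x} = sup_x {(y-b)*x - a*x^2}
FOC: (y - b) - 2a*x = 0 => x* = (y - b)/(2a)
x* = (2.4508 - 7)/(2*2) = -1.1373
f*(2.4508) = (y-b)^2/(4a) = (2.4508 - 7)^2/(4*2)
= 20.6952/8 = 2.5869


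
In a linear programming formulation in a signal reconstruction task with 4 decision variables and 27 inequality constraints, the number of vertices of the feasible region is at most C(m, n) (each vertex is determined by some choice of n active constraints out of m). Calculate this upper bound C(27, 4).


Each vertex corresponds to some choice of n active constraints out of m, so the number of vertices is at most C(m, n) = m! / (n!(m-n)!).
m = 27, n = 4
Numerator: 27 * 26 * 25 * 24
Denominator: 4! = 24
C(27, 4) = 17550


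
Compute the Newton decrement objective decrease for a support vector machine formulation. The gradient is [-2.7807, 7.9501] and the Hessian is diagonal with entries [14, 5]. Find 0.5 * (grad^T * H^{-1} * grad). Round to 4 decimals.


Step 1: H is diagonal, so H^(-1) * g = [-0.1986, 1.59].
Step 2: g^T H^(-1) g = sum_i g_i^2 / H_ii
  = (-2.7807)^2/14 + (7.9501)^2/5
  = 0.5523 + 12.6408 = 13.1931
Step 3: Objective decrease = 0.5 * g^T H^(-1) g = 6.5966


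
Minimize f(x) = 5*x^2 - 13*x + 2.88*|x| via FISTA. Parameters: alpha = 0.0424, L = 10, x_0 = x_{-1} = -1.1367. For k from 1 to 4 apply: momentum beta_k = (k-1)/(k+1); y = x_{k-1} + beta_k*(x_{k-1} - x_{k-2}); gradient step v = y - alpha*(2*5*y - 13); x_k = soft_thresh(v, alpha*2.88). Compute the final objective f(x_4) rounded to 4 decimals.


FISTA on f(x) = 5*x^2 - 13*x + 2.88*|x|
L = 10, alpha = 0.0424
Iteration 1: beta = 0.0, y = -1.1367 + 0.0*(-1.1367 + 1.1367) = -1.1367
  grad(y) = -24.367, v = y - alpha*grad = -0.1035
  prox(v) = soft_thresh(-0.1035, 0.1221) = 0.0
Iteration 2: beta = 0.3333, y = 0.0 + 0.3333*(0.0 + 1.1367) = 0.3789
  grad(y) = -9.211, v = y - alpha*grad = 0.7694
  prox(v) = soft_thresh(0.7694, 0.1221) = 0.6473
Iteration 3: beta = 0.5, y = 0.6473 + 0.5*(0.6473 - 0.0) = 0.971
  grad(y) = -3.29, v = y - alpha*grad = 1.1105
  prox(v) = soft_thresh(1.1105, 0.1221) = 0.9884
Iteration 4: beta = 0.6, y = 0.9884 + 0.6*(0.9884 - 0.6473) = 1.193
  grad(y) = -1.0698, v = y - alpha*grad = 1.2384
  prox(v) = soft_thresh(1.2384, 0.1221) = 1.1163
f(x_4) = 5*1.1163^2 - 13*1.1163 + 2.88*|1.1163| = -5.0664


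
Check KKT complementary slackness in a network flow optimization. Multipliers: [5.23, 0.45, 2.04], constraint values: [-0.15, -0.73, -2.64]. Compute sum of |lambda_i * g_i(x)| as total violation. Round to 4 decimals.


KKT complementary slackness check:
lambda_1 * g_1 = 5.23 * -0.15 = -0.7845
lambda_2 * g_2 = 0.45 * -0.73 = -0.3285
lambda_3 * g_3 = 2.04 * -2.64 = -5.3856
Total violation = 0.7845 + 0.3285 + 5.3856 = 6.4986


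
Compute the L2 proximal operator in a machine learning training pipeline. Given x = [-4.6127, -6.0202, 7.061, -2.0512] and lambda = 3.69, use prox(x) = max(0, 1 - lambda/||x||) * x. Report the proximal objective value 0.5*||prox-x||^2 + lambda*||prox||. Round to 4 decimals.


Step 1: Compute ||x||.
||x|| = 10.5634
Step 2: Compute scaling factor.
scale = max(0, 1 - 3.69/10.5634) = 0.6507
Step 3: prox(x) = [-3.0014, -3.9172, 4.5945, -1.3347]
||prox(x)|| = 6.8734
Step 4: Proximal objective.
0.5*||prox-x||^2 = 6.8081
lambda*||prox|| = 25.3628
Total = 32.1708


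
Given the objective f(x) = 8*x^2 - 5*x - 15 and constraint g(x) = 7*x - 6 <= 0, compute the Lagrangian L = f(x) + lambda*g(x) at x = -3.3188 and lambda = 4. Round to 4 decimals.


Step 1: Evaluate f(x).
f(-3.3188) = 8*(-3.3188)^2 - 5*(-3.3188) - 15 = 89.7095
Step 2: Evaluate g(x).
g(-3.3188) = 7*-3.3188 - 6 = -29.2316
Step 3: Compute Lagrangian.
L = 89.7095 + 4*-29.2316 = -27.2169


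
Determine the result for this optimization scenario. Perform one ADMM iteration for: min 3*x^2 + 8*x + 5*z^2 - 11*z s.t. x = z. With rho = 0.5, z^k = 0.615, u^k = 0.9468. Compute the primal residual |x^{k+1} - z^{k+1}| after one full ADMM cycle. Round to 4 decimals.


ADMM iteration with rho = 0.5, z^k = 0.615, u^k = 0.9468
Step 1: x-update.
Minimize 3*x^2 + 8*x + (0.5/2)*(x - 0.615 + 0.9468)^2
FOC: (2*3 + 0.5)*x = -8 + 0.5*(0.615 - 0.9468)
x^{k+1} = -1.2563
Step 2: z-update.
Minimize 5*z^2 - 11*z + (0.5/2)*(-1.2563 - z + 0.9468)^2
FOC: (2*5 + 0.5)*z = 11 + 0.5*(-1.2563 + 0.9468)
z^{k+1} = 1.0329
Step 3: u-update.
u^{k+1} = 0.9468 - 1.2563 - 1.0329 = -1.3424
Step 4: Primal residual = |-1.2563 - 1.0329| = 2.2892


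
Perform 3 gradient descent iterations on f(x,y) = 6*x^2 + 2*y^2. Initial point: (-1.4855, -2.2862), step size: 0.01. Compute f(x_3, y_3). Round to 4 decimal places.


Gradient descent on f(x,y) = 6*x^2 + 2*y^2.
Starting point: (-1.4855, -2.2862), alpha = 0.01
Step 1: grad_x = 2*6*-1.4855 = -17.826, grad_y = 2*2*-2.2862 = -9.1448
  x_1 = -1.4855 - 0.01*-17.826 = -1.3072
  y_1 = -2.2862 - 0.01*-9.1448 = -2.1948
Step 2: grad_x = 2*6*-1.3072 = -15.6869, grad_y = 2*2*-2.1948 = -8.779
  x_2 = -1.3072 - 0.01*-15.6869 = -1.1504
  y_2 = -2.1948 - 0.01*-8.779 = -2.107
Step 3: grad_x = 2*6*-1.1504 = -13.8045, grad_y = 2*2*-2.107 = -8.4278
  x_3 = -1.1504 - 0.01*-13.8045 = -1.0123
  y_3 = -2.107 - 0.01*-8.4278 = -2.0227
f(-1.0123, -2.0227) = 6*(-1.0123)^2 + 2*(-2.0227)^2 = 14.3313


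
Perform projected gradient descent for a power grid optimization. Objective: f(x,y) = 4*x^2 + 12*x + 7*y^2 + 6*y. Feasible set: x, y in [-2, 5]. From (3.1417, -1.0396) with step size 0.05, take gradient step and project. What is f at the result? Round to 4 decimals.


Step 1: Compute gradient at (3.1417, -1.0396).
grad_x = 2*4*3.1417 + 12 = 37.1336
grad_y = 2*7*-1.0396 + 6 = -8.5544
Step 2: Gradient step.
x_raw = 3.1417 - 0.05*37.1336 = 1.285
y_raw = -1.0396 - 0.05*-8.5544 = -0.6119
Step 3: Project onto [-2, 5].
x_proj = clip(1.285) = 1.285
y_proj = clip(-0.6119) = -0.6119
Step 4: Evaluate f.
f(1.285, -0.6119) = 20.9748


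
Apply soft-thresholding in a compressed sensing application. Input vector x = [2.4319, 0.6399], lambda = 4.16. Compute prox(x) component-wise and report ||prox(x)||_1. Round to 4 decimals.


Soft-thresholding with lambda = 4.16:
prox(2.4319) = sign(2.4319)*max(|2.4319| - 4.16, 0) = 0.0
prox(0.6399) = sign(0.6399)*max(|0.6399| - 4.16, 0) = 0.0
prox(x) = [0.0, 0.0]
||prox(x)||_1 = 0.0 + 0.0 = 0.0


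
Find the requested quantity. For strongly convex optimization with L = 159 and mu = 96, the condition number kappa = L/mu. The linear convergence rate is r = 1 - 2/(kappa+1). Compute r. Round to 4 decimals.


Step 1: Compute the condition number.
kappa = L/mu = 159/96 = 1.6563
Step 2: Compute the convergence rate.
r = 1 - 2/(kappa + 1) = 1 - 2*mu/(L + mu) = (L - mu)/(L + mu) = 63/255 = 0.2471


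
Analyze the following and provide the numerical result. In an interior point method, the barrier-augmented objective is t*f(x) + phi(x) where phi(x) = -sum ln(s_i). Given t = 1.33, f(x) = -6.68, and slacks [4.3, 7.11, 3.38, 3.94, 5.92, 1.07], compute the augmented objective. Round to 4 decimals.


Step 1: Compute log-barrier.
ln values: [1.4586, 1.9615, 1.2179, 1.3712, 1.7783, 0.0677]
phi = -(1.4586 + 1.9615 + 1.2179 + 1.3712 + 1.7783 + 0.0677) = -7.8552
Step 2: Compute augmented objective.
t*f(x) = 1.33*-6.68 = -8.8844
Total = -8.8844 - 7.8552 = -16.7396


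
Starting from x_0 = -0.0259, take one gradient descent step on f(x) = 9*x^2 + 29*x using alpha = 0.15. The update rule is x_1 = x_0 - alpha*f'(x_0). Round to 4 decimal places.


We compute the gradient at x_0 and apply the update.
f'(x) = 18*x + 29
f'(-0.0259) = 18*-0.0259 + 29 = 28.5338
x_1 = -0.0259 - 0.15*28.5338 = -4.306


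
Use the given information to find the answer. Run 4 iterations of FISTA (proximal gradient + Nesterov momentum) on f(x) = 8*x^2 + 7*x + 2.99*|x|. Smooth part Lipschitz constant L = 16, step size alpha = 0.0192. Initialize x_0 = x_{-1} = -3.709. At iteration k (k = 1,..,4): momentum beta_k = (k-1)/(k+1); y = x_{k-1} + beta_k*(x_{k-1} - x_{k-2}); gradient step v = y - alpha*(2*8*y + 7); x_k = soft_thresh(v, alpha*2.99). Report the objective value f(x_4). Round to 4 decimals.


FISTA on f(x) = 8*x^2 + 7*x + 2.99*|x|
L = 16, alpha = 0.0192
Iteration 1: beta = 0.0, y = -3.709 + 0.0*(-3.709 + 3.709) = -3.709
  grad(y) = -52.344, v = y - alpha*grad = -2.704
  prox(v) = soft_thresh(-2.704, 0.0574) = -2.6466
Iteration 2: beta = 0.3333, y = -2.6466 + 0.3333*(-2.6466 + 3.709) = -2.2924
  grad(y) = -29.6792, v = y - alpha*grad = -1.7226
  prox(v) = soft_thresh(-1.7226, 0.0574) = -1.6652
Iteration 3: beta = 0.5, y = -1.6652 + 0.5*(-1.6652 + 2.6466) = -1.1745
  grad(y) = -11.7921, v = y - alpha*grad = -0.9481
  prox(v) = soft_thresh(-0.9481, 0.0574) = -0.8907
Iteration 4: beta = 0.6, y = -0.8907 + 0.6*(-0.8907 + 1.6652) = -0.426
  grad(y) = 0.1842, v = y - alpha*grad = -0.4295
  prox(v) = soft_thresh(-0.4295, 0.0574) = -0.3721
f(x_4) = 8*(-0.3721)^2 + 7*(-0.3721) + 2.99*|-0.3721| = -0.3844


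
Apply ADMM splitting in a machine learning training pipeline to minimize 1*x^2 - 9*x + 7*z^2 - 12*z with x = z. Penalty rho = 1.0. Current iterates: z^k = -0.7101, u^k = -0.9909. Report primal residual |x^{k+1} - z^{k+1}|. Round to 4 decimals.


ADMM iteration with rho = 1.0, z^k = -0.7101, u^k = -0.9909
Step 1: x-update.
Minimize 1*x^2 - 9*x + (1.0/2)*(x + 0.7101 - 0.9909)^2
FOC: (2*1 + 1.0)*x = 9 + 1.0*(-0.7101 + 0.9909)
x^{k+1} = 3.0936
Step 2: z-update.
Minimize 7*z^2 - 12*z + (1.0/2)*(3.0936 - z - 0.9909)^2
FOC: (2*7 + 1.0)*z = 12 + 1.0*(3.0936 - 0.9909)
z^{k+1} = 0.9402
Step 3: u-update.
u^{k+1} = -0.9909 + 3.0936 - 0.9402 = 1.1625
Step 4: Primal residual = |3.0936 - 0.9402| = 2.1534


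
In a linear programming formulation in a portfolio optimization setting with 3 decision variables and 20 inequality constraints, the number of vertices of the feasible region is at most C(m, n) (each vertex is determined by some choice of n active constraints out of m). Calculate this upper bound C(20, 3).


Each vertex corresponds to some choice of n active constraints out of m, so the number of vertices is at most C(m, n) = m! / (n!(m-n)!).
m = 20, n = 3
Numerator: 20 * 19 * 18
Denominator: 3! = 6
C(20, 3) = 1140


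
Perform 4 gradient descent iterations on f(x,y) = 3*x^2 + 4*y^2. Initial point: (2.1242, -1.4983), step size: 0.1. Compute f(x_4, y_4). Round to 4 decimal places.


Gradient descent on f(x,y) = 3*x^2 + 4*y^2.
Starting point: (2.1242, -1.4983), alpha = 0.1
Step 1: grad_x = 2*3*2.1242 = 12.7452, grad_y = 2*4*-1.4983 = -11.9864
  x_1 = 2.1242 - 0.1*12.7452 = 0.8497
  y_1 = -1.4983 - 0.1*-11.9864 = -0.2997
Step 2: grad_x = 2*3*0.8497 = 5.0981, grad_y = 2*4*-0.2997 = -2.3973
  x_2 = 0.8497 - 0.1*5.0981 = 0.3399
  y_2 = -0.2997 - 0.1*-2.3973 = -0.0599
Step 3: grad_x = 2*3*0.3399 = 2.0392, grad_y = 2*4*-0.0599 = -0.4795
  x_3 = 0.3399 - 0.1*2.0392 = 0.1359
  y_3 = -0.0599 - 0.1*-0.4795 = -0.012
Step 4: grad_x = 2*3*0.1359 = 0.8157, grad_y = 2*4*-0.012 = -0.0959
  x_4 = 0.1359 - 0.1*0.8157 = 0.0544
  y_4 = -0.012 - 0.1*-0.0959 = -0.0024
f(0.0544, -0.0024) = 3*0.0544^2 + 4*(-0.0024)^2 = 0.0089


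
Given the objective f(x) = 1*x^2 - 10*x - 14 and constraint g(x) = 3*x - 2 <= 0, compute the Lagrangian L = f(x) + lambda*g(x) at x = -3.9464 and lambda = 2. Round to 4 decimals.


Step 1: Evaluate f(x).
f(-3.9464) = 1*(-3.9464)^2 - 10*(-3.9464) - 14 = 41.0381
Step 2: Evaluate g(x).
g(-3.9464) = 3*-3.9464 - 2 = -13.8392
Step 3: Compute Lagrangian.
L = 41.0381 + 2*-13.8392 = 13.3597


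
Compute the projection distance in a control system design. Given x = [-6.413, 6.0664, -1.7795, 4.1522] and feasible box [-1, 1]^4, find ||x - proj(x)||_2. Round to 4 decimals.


Project each component onto [-1, 1].
clip(-6.413) = -1.0, clip(6.0664) = 1.0, clip(-1.7795) = -1.0, clip(4.1522) = 1.0
Projection = [-1.0, 1.0, -1.0, 1.0]
Squared diffs: [29.3006, 25.6684, 0.6076, 9.9364]
Distance = sqrt(65.513) = 8.094


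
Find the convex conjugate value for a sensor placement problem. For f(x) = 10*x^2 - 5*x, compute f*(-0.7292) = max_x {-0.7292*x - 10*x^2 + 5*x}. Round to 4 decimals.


f*(y) = sup_x {y*x - a*x^2 - b*x} = sup_x {(y-b)*x - a*x^2}
FOC: (y - b) - 2a*x = 0 => x* = (y - b)/(2a)
x* = (-0.7292 + 5)/(2*10) = 0.2135
f*(-0.7292) = (y-b)^2/(4a) = (-0.7292 + 5)^2/(4*10)
= 18.2397/40 = 0.456


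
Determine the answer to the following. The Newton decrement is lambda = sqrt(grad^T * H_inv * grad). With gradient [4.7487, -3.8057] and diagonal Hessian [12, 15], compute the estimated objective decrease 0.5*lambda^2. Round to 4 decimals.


Step 1: H is diagonal, so H^(-1) * g = [0.3957, -0.2537].
Step 2: g^T H^(-1) g = sum_i g_i^2 / H_ii
  = (4.7487)^2/12 + (-3.8057)^2/15
  = 1.8792 + 0.9656 = 2.8447
Step 3: Objective decrease = 0.5 * g^T H^(-1) g = 1.4224


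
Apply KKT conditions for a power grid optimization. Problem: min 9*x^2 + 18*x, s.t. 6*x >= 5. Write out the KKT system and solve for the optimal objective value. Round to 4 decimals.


Step 1: Try lambda = 0 (constraint inactive).
x_unc = -18/(2*9) = -1.0
Check: 6*-1.0 = -6.0 < 5 -- violated!
Step 2: Constraint must be active: 6*x = 5
x* = 5/6 = 0.8333 (rounded; the exact value 5/6 is used below)
lambda = (2*9*(5/6) + 18)/6 = 5.5
Step 3: Compute optimal value.
f(x*) = 9*(5/6)^2 + 18*(5/6) = 21.25


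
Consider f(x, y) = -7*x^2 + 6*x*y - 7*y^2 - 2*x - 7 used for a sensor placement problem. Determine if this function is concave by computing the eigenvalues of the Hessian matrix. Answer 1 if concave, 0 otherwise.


The Hessian of f(x,y) = -7*x^2 + 6*x*y - 7*y^2 - 2*x - 7 is:
H = [[-14, 6], [6, -14]]
Trace = -14 - 14 = -28
Determinant = -14*-14 - (6)^2 = 160
Discriminant = (-28)^2 - 4*160 = 144.0
Eigenvalues: lambda_1 = -20.0, lambda_2 = -8.0
The function is concave.

1


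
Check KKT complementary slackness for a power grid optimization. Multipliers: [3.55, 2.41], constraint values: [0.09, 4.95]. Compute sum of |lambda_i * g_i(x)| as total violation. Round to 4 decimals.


KKT complementary slackness check:
lambda_1 * g_1 = 3.55 * 0.09 = 0.3195
lambda_2 * g_2 = 2.41 * 4.95 = 11.9295
Total violation = 0.3195 + 11.9295 = 12.249


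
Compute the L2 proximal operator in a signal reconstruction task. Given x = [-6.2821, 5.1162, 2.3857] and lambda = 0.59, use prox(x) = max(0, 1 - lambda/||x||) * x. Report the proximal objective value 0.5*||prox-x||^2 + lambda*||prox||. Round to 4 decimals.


Step 1: Compute ||x||.
||x|| = 8.4458
Step 2: Compute scaling factor.
scale = max(0, 1 - 0.59/8.4458) = 0.9301
Step 3: prox(x) = [-5.8433, 4.7588, 2.219]
||prox(x)|| = 7.8558
Step 4: Proximal objective.
0.5*||prox-x||^2 = 0.1741
lambda*||prox|| = 4.6349
Total = 4.809


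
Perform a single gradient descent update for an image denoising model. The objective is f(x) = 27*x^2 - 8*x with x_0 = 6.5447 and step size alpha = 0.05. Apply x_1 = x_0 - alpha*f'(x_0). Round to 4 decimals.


We compute the gradient at x_0 and apply the update.
f'(x) = 54*x - 8
f'(6.5447) = 54*6.5447 - 8 = 345.4138
x_1 = 6.5447 - 0.05*345.4138 = -10.726


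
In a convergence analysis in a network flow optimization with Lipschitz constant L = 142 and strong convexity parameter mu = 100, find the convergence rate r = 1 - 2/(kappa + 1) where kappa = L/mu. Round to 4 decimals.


Step 1: Compute the condition number.
kappa = L/mu = 142/100 = 1.42
Step 2: Compute the convergence rate.
r = 1 - 2/(kappa + 1) = 1 - 2*mu/(L + mu) = (L - mu)/(L + mu) = 42/242 = 0.1736


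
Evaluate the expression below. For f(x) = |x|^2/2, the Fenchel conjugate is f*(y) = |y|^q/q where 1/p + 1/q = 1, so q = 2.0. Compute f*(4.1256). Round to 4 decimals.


The conjugate exponent q satisfies 1/p + 1/q = 1.
p = 2, so q = 2/(2 - 1) = 2.0
|y|^q = 4.1256^2.0 = 17.0206
f*(4.1256) = 17.0206 / 2.0 = 8.5103


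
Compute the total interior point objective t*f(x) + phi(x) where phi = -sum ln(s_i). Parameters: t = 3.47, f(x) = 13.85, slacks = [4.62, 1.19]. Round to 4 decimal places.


Step 1: Compute log-barrier.
ln values: [1.5304, 0.174]
phi = -(1.5304 + 0.174) = -1.7043
Step 2: Compute augmented objective.
t*f(x) = 3.47*13.85 = 48.0595
Total = 48.0595 - 1.7043 = 46.3552


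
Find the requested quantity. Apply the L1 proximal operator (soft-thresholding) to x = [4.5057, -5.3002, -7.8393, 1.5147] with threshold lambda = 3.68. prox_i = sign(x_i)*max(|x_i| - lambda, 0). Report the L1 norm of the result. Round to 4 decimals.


Soft-thresholding with lambda = 3.68:
prox(4.5057) = sign(4.5057)*max(|4.5057| - 3.68, 0) = 0.8257
prox(-5.3002) = sign(-5.3002)*max(|-5.3002| - 3.68, 0) = -1.6202
prox(-7.8393) = sign(-7.8393)*max(|-7.8393| - 3.68, 0) = -4.1593
prox(1.5147) = sign(1.5147)*max(|1.5147| - 3.68, 0) = 0.0
prox(x) = [0.8257, -1.6202, -4.1593, 0.0]
||prox(x)||_1 = 0.8257 + 1.6202 + 4.1593 + 0.0 = 6.6052


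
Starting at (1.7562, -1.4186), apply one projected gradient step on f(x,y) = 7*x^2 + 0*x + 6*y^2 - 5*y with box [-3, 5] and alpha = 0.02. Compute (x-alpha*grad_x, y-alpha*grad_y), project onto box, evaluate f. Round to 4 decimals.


Step 1: Compute gradient at (1.7562, -1.4186).
grad_x = 2*7*1.7562 + 0 = 24.5868
grad_y = 2*6*-1.4186 - 5 = -22.0232
Step 2: Gradient step.
x_raw = 1.7562 - 0.02*24.5868 = 1.2645
y_raw = -1.4186 - 0.02*-22.0232 = -0.9781
Step 3: Project onto [-3, 5].
x_proj = clip(1.2645) = 1.2645
y_proj = clip(-0.9781) = -0.9781
Step 4: Evaluate f.
f(1.2645, -0.9781) = 21.8233


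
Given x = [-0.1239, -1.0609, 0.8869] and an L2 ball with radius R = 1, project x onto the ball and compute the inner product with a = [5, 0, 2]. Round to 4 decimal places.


Step 1: Compute ||x|| (intermediates to 6 decimals).
||x|| = sqrt((-0.1239)^2 + (-1.0609)^2 + 0.8869^2) = 1.388327
Step 2: Project.
Since ||x|| > R, scale = R/||x|| = 1/1.388327 = 0.720291, proj(x) = scale * x
proj(x) = [-0.089244, -0.764157, 0.638826]
Step 3: Dot product.
a^T * proj(x) = 5*(-0.089244) + 0*(-0.764157) + 2*0.638826 = 0.8314


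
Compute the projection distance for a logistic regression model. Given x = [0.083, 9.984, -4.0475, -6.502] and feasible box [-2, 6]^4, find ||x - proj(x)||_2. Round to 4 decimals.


Project each component onto [-2, 6].
clip(0.083) = 0.083, clip(9.984) = 6.0, clip(-4.0475) = -2.0, clip(-6.502) = -2.0
Projection = [0.083, 6.0, -2.0, -2.0]
Squared diffs: [0.0, 15.8723, 4.1923, 20.268]
Distance = sqrt(40.3326) = 6.3508


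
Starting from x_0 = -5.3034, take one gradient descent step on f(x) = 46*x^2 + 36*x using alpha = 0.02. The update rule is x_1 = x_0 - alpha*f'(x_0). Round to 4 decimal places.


We compute the gradient at x_0 and apply the update.
f'(x) = 92*x + 36
f'(-5.3034) = 92*-5.3034 + 36 = -451.9128
x_1 = -5.3034 - 0.02*-451.9128 = 3.7349


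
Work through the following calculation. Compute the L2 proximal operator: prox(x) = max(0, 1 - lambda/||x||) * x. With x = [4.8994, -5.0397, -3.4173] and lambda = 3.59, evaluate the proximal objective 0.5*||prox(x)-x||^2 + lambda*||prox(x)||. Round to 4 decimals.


Step 1: Compute ||x||.
||x|| = 7.8154
Step 2: Compute scaling factor.
scale = max(0, 1 - 3.59/7.8154) = 0.5407
Step 3: prox(x) = [2.6489, -2.7247, -1.8476]
||prox(x)|| = 4.2254
Step 4: Proximal objective.
0.5*||prox-x||^2 = 6.4441
lambda*||prox|| = 15.1692
Total = 21.6133


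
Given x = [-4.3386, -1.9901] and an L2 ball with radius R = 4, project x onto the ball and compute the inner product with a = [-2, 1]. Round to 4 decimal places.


Step 1: Compute ||x|| (intermediates to 6 decimals).
||x|| = sqrt((-4.3386)^2 + (-1.9901)^2) = 4.773253
Step 2: Project.
Since ||x|| > R, scale = R/||x|| = 4/4.773253 = 0.838003, proj(x) = scale * x
proj(x) = [-3.63576, -1.66771]
Step 3: Dot product.
a^T * proj(x) = -2*(-3.63576) + 1*(-1.66771) = 5.6038


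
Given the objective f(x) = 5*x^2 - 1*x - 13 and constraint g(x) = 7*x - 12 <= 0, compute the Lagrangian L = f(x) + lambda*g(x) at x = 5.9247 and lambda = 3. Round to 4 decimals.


Step 1: Evaluate f(x).
f(5.9247) = 5*5.9247^2 - 1*5.9247 - 13 = 156.5857
Step 2: Evaluate g(x).
g(5.9247) = 7*5.9247 - 12 = 29.4729
Step 3: Compute Lagrangian.
L = 156.5857 + 3*29.4729 = 245.0044


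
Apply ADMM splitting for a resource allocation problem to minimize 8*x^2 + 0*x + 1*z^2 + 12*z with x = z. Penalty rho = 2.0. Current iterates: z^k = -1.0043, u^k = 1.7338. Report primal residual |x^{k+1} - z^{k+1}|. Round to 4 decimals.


ADMM iteration with rho = 2.0, z^k = -1.0043, u^k = 1.7338
Step 1: x-update.
Minimize 8*x^2 + 0*x + (2.0/2)*(x + 1.0043 + 1.7338)^2
FOC: (2*8 + 2.0)*x = 0 + 2.0*(-1.0043 - 1.7338)
x^{k+1} = -0.3042
Step 2: z-update.
Minimize 1*z^2 + 12*z + (2.0/2)*(-0.3042 - z + 1.7338)^2
FOC: (2*1 + 2.0)*z = -12 + 2.0*(-0.3042 + 1.7338)
z^{k+1} = -2.2852
Step 3: u-update.
u^{k+1} = 1.7338 - 0.3042 + 2.2852 = 3.7148
Step 4: Primal residual = |-0.3042 + 2.2852| = 1.981


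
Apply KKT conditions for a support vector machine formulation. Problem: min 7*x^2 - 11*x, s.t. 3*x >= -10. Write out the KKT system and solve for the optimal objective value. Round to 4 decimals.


Step 1: Try lambda = 0 (constraint inactive).
Stationarity: 2*7*x - 11 = 0
x* = 11/(2*7) = 11/14 = 0.7857 (rounded; the exact value 11/14 is used below)
Check constraint: 3*0.7857 = 2.3571 >= -10 -- satisfied.
Step 2: Compute optimal value.
f(x*) = 7*(11/14)^2 - 11*(11/14) = -4.3214


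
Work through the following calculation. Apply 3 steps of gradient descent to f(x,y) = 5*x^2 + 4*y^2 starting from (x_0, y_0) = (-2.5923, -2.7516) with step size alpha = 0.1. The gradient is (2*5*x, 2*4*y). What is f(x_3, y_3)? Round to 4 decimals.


Gradient descent on f(x,y) = 5*x^2 + 4*y^2.
Starting point: (-2.5923, -2.7516), alpha = 0.1
Step 1: grad_x = 2*5*-2.5923 = -25.923, grad_y = 2*4*-2.7516 = -22.0128
  x_1 = -2.5923 - 0.1*-25.923 = 0.0
  y_1 = -2.7516 - 0.1*-22.0128 = -0.5503
Step 2: grad_x = 2*5*0.0 = 0.0, grad_y = 2*4*-0.5503 = -4.4026
  x_2 = 0.0 - 0.1*0.0 = 0.0
  y_2 = -0.5503 - 0.1*-4.4026 = -0.1101
Step 3: grad_x = 2*5*0.0 = 0.0, grad_y = 2*4*-0.1101 = -0.8805
  x_3 = 0.0 - 0.1*0.0 = 0.0
  y_3 = -0.1101 - 0.1*-0.8805 = -0.022
f(0.0, -0.022) = 5*0.0^2 + 4*(-0.022)^2 = 0.0019


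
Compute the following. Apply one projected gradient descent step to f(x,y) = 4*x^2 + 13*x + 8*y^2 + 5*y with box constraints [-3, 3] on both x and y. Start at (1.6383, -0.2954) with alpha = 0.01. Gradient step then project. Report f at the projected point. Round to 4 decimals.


Step 1: Compute gradient at (1.6383, -0.2954).
grad_x = 2*4*1.6383 + 13 = 26.1064
grad_y = 2*8*-0.2954 + 5 = 0.2736
Step 2: Gradient step.
x_raw = 1.6383 - 0.01*26.1064 = 1.3772
y_raw = -0.2954 - 0.01*0.2736 = -0.2981
Step 3: Project onto [-3, 3].
x_proj = clip(1.3772) = 1.3772
y_proj = clip(-0.2981) = -0.2981
Step 4: Evaluate f.
f(1.3772, -0.2981) = 24.7116


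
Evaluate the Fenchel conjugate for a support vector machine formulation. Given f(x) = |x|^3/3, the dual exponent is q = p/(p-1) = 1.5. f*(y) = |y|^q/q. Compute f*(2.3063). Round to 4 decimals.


The conjugate exponent q satisfies 1/p + 1/q = 1.
p = 3, so q = 3/(3 - 1) = 1.5
|y|^q = 2.3063^1.5 = 3.5025
f*(2.3063) = 3.5025 / 1.5 = 2.335
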